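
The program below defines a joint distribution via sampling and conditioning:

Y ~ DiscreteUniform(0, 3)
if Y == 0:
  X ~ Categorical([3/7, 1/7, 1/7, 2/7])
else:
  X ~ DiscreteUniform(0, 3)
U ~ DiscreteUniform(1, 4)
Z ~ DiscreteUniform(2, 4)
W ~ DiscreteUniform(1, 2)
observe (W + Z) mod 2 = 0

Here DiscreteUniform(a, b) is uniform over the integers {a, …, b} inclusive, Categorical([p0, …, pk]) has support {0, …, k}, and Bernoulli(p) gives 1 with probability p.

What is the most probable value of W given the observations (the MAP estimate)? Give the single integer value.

Enumerate traces; 192 have nonzero weight after conditioning:
  (Y=0, X=0, U=1, Z=2, W=2) weight 1/224
  (Y=0, X=0, U=1, Z=3, W=1) weight 1/224
  (Y=0, X=0, U=1, Z=4, W=2) weight 1/224
  (Y=0, X=0, U=2, Z=2, W=2) weight 1/224
  (Y=0, X=0, U=2, Z=3, W=1) weight 1/224
  (Y=0, X=0, U=2, Z=4, W=2) weight 1/224
  (Y=0, X=0, U=3, Z=2, W=2) weight 1/224
  (Y=0, X=0, U=3, Z=3, W=1) weight 1/224
  … 184 more
Group by W:
  weight(W=1) = 1/6
  weight(W=2) = 1/3
Total weight = 1/6 + 1/3 = 1/2
P(W=1 | obs) = 1/6 / 1/2 = 1/3
P(W=2 | obs) = 1/3 / 1/2 = 2/3
argmax = 2

argmax_v P(W = v | obs) = 2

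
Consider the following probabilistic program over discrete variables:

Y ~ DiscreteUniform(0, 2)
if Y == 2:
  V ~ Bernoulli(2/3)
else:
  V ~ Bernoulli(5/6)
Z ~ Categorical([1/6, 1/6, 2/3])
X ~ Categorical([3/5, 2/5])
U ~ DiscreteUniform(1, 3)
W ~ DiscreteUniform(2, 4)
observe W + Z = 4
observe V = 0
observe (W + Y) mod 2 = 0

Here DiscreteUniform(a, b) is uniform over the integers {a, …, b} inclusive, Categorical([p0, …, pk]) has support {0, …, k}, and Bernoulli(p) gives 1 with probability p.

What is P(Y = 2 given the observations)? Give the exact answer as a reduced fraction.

P(Y = 2 | obs) = 5/8

Enumerate traces; 30 have nonzero weight after conditioning:
  (Y=0, V=0, Z=0, X=0, U=1, W=4) weight 1/1620
  (Y=0, V=0, Z=0, X=0, U=2, W=4) weight 1/1620
  (Y=0, V=0, Z=0, X=0, U=3, W=4) weight 1/1620
  (Y=0, V=0, Z=0, X=1, U=1, W=4) weight 1/2430
  (Y=0, V=0, Z=0, X=1, U=2, W=4) weight 1/2430
  (Y=0, V=0, Z=0, X=1, U=3, W=4) weight 1/2430
  (Y=0, V=0, Z=2, X=0, U=1, W=2) weight 1/405
  (Y=0, V=0, Z=2, X=0, U=2, W=2) weight 1/405
  (Y=1, V=0, Z=1, X=0, U=1, W=3) weight 1/1620
  (Y=2, V=0, Z=0, X=0, U=1, W=4) weight 1/810
  … 20 more
Group by Y:
  weight(Y=0) = 5/324
  weight(Y=1) = 1/324
  weight(Y=2) = 5/162
Total weight = 5/324 + 1/324 + 5/162 = 4/81
P(Y=0 | obs) = 5/324 / 4/81 = 5/16
P(Y=1 | obs) = 1/324 / 4/81 = 1/16
P(Y=2 | obs) = 5/162 / 4/81 = 5/8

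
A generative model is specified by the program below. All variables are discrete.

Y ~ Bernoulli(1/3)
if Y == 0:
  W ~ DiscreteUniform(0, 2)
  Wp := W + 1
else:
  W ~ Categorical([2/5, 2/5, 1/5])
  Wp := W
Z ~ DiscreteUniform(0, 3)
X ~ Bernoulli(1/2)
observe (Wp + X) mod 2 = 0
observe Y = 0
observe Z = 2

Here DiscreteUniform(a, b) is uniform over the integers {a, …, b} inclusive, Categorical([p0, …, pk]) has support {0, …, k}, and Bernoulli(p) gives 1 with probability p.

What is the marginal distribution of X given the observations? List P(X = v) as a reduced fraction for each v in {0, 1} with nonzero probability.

Enumerate traces; 3 have nonzero weight after conditioning:
  (Y=0, W=0, Z=2, X=1) weight 1/36
  (Y=0, W=1, Z=2, X=0) weight 1/36
  (Y=0, W=2, Z=2, X=1) weight 1/36
Group by X:
  weight(X=0) = 1/36
  weight(X=1) = 1/18
Total weight = 1/36 + 1/18 = 1/12
P(X=0 | obs) = 1/36 / 1/12 = 1/3
P(X=1 | obs) = 1/18 / 1/12 = 2/3

P(X=0) = 1/3, P(X=1) = 2/3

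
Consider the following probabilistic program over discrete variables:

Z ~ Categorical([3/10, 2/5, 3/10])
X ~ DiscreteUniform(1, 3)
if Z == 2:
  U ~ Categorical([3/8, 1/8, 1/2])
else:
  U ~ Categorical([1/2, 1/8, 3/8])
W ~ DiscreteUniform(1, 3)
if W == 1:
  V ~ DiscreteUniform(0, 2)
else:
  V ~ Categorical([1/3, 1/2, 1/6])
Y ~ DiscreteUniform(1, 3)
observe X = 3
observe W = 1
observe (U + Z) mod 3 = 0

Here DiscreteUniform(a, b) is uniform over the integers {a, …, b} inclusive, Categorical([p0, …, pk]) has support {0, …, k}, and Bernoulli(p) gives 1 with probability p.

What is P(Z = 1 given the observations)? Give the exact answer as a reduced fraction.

Enumerate traces; 27 have nonzero weight after conditioning:
  (Z=0, X=3, U=0, W=1, V=0, Y=1) weight 1/540
  (Z=0, X=3, U=0, W=1, V=0, Y=2) weight 1/540
  (Z=0, X=3, U=0, W=1, V=0, Y=3) weight 1/540
  (Z=0, X=3, U=0, W=1, V=1, Y=1) weight 1/540
  (Z=0, X=3, U=0, W=1, V=1, Y=2) weight 1/540
  (Z=0, X=3, U=0, W=1, V=1, Y=3) weight 1/540
  (Z=0, X=3, U=0, W=1, V=2, Y=1) weight 1/540
  (Z=0, X=3, U=0, W=1, V=2, Y=2) weight 1/540
  (Z=1, X=3, U=2, W=1, V=0, Y=1) weight 1/540
  (Z=2, X=3, U=1, W=1, V=0, Y=1) weight 1/2160
  … 17 more
Group by Z:
  weight(Z=0) = 1/60
  weight(Z=1) = 1/60
  weight(Z=2) = 1/240
Total weight = 1/60 + 1/60 + 1/240 = 3/80
P(Z=0 | obs) = 1/60 / 3/80 = 4/9
P(Z=1 | obs) = 1/60 / 3/80 = 4/9
P(Z=2 | obs) = 1/240 / 3/80 = 1/9

P(Z = 1 | obs) = 4/9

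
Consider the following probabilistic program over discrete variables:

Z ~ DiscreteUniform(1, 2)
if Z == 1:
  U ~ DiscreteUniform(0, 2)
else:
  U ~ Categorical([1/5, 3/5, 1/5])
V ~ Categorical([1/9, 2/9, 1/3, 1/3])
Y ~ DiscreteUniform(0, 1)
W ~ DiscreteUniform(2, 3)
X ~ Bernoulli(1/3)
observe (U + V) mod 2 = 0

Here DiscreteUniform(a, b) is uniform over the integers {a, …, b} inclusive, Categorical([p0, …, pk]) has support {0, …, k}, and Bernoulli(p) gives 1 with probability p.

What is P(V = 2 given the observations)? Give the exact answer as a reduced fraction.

Enumerate traces; 96 have nonzero weight after conditioning:
  (Z=1, U=0, V=0, Y=0, W=2, X=0) weight 1/324
  (Z=1, U=0, V=0, Y=0, W=2, X=1) weight 1/648
  (Z=1, U=0, V=0, Y=0, W=3, X=0) weight 1/324
  (Z=1, U=0, V=0, Y=0, W=3, X=1) weight 1/648
  (Z=1, U=0, V=0, Y=1, W=2, X=0) weight 1/324
  (Z=1, U=0, V=0, Y=1, W=2, X=1) weight 1/648
  (Z=1, U=0, V=0, Y=1, W=3, X=0) weight 1/324
  (Z=1, U=0, V=0, Y=1, W=3, X=1) weight 1/648
  (Z=1, U=0, V=2, Y=0, W=2, X=0) weight 1/108
  (Z=1, U=1, V=1, Y=0, W=2, X=0) weight 1/162
  … 86 more
Group by V:
  weight(V=0) = 8/135
  weight(V=1) = 14/135
  weight(V=2) = 8/45
  weight(V=3) = 7/45
Total weight = 8/135 + 14/135 + 8/45 + 7/45 = 67/135
P(V=0 | obs) = 8/135 / 67/135 = 8/67
P(V=1 | obs) = 14/135 / 67/135 = 14/67
P(V=2 | obs) = 8/45 / 67/135 = 24/67
P(V=3 | obs) = 7/45 / 67/135 = 21/67

P(V = 2 | obs) = 24/67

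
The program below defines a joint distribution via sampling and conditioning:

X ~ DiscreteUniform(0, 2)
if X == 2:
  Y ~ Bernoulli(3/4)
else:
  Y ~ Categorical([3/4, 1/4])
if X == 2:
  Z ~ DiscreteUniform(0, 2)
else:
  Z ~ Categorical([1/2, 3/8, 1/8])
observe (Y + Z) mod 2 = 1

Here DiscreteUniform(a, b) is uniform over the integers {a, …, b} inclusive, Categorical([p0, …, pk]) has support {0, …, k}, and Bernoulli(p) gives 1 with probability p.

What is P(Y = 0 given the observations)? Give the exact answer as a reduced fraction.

P(Y = 0 | obs) = 31/70

Enumerate traces; 9 have nonzero weight after conditioning:
  (X=0, Y=0, Z=1) weight 3/32
  (X=0, Y=1, Z=0) weight 1/24
  (X=0, Y=1, Z=2) weight 1/96
  (X=1, Y=0, Z=1) weight 3/32
  (X=1, Y=1, Z=0) weight 1/24
  (X=1, Y=1, Z=2) weight 1/96
  (X=2, Y=0, Z=1) weight 1/36
  (X=2, Y=1, Z=0) weight 1/12
  … 1 more
Group by Y:
  weight(Y=0) = 31/144
  weight(Y=1) = 13/48
Total weight = 31/144 + 13/48 = 35/72
P(Y=0 | obs) = 31/144 / 35/72 = 31/70
P(Y=1 | obs) = 13/48 / 35/72 = 39/70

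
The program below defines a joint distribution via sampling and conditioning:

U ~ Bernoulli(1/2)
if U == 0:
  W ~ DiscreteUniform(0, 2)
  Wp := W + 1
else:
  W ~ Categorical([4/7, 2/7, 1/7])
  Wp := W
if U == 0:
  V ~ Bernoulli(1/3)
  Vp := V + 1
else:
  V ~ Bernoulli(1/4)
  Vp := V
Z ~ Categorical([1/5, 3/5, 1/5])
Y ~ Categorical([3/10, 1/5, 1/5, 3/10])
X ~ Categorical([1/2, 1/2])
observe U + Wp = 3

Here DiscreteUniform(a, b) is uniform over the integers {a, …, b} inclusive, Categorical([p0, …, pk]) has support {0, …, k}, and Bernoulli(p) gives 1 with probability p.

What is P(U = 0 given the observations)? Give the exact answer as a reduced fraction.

Enumerate traces; 96 have nonzero weight after conditioning:
  (U=0, W=2, V=0, Z=0, Y=0, X=0) weight 1/300
  (U=0, W=2, V=0, Z=0, Y=0, X=1) weight 1/300
  (U=0, W=2, V=0, Z=0, Y=1, X=0) weight 1/450
  (U=0, W=2, V=0, Z=0, Y=1, X=1) weight 1/450
  (U=0, W=2, V=0, Z=0, Y=2, X=0) weight 1/450
  (U=0, W=2, V=0, Z=0, Y=2, X=1) weight 1/450
  (U=0, W=2, V=0, Z=0, Y=3, X=0) weight 1/300
  (U=0, W=2, V=0, Z=0, Y=3, X=1) weight 1/300
  (U=1, W=2, V=0, Z=0, Y=0, X=0) weight 9/5600
  … 87 more
Group by U:
  weight(U=0) = 1/6
  weight(U=1) = 1/14
Total weight = 1/6 + 1/14 = 5/21
P(U=0 | obs) = 1/6 / 5/21 = 7/10
P(U=1 | obs) = 1/14 / 5/21 = 3/10

P(U = 0 | obs) = 7/10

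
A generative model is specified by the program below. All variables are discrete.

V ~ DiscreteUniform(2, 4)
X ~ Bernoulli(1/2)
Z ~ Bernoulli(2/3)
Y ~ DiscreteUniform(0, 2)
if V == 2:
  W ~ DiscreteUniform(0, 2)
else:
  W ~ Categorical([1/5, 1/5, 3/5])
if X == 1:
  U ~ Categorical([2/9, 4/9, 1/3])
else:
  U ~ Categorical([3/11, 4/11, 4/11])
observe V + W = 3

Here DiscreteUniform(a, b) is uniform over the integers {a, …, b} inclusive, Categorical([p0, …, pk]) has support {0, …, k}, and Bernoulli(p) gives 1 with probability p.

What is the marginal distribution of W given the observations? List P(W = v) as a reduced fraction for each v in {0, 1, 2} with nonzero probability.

P(W=0) = 3/8, P(W=1) = 5/8

Enumerate traces; 72 have nonzero weight after conditioning:
  (V=2, X=0, Z=0, Y=0, W=1, U=0) weight 1/594
  (V=2, X=0, Z=0, Y=0, W=1, U=1) weight 2/891
  (V=2, X=0, Z=0, Y=0, W=1, U=2) weight 2/891
  (V=2, X=0, Z=0, Y=1, W=1, U=0) weight 1/594
  (V=2, X=0, Z=0, Y=1, W=1, U=1) weight 2/891
  (V=2, X=0, Z=0, Y=1, W=1, U=2) weight 2/891
  (V=2, X=0, Z=0, Y=2, W=1, U=0) weight 1/594
  (V=2, X=0, Z=0, Y=2, W=1, U=1) weight 2/891
  (V=3, X=0, Z=0, Y=0, W=0, U=0) weight 1/990
  … 63 more
Group by W:
  weight(W=0) = 1/15
  weight(W=1) = 1/9
Total weight = 1/15 + 1/9 = 8/45
P(W=0 | obs) = 1/15 / 8/45 = 3/8
P(W=1 | obs) = 1/9 / 8/45 = 5/8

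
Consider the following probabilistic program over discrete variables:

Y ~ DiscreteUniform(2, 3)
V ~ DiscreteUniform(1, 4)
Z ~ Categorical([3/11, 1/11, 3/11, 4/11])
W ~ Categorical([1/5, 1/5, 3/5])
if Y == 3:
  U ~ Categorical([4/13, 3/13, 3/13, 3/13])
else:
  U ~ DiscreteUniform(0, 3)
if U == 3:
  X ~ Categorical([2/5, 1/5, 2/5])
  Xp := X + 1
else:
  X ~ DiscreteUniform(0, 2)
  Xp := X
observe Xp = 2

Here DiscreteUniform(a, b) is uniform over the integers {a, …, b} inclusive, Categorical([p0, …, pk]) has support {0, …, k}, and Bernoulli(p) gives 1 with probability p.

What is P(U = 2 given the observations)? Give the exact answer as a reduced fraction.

P(U = 2 | obs) = 25/94

Enumerate traces; 384 have nonzero weight after conditioning:
  (Y=2, V=1, Z=0, W=0, U=0, X=2) weight 1/1760
  (Y=2, V=1, Z=0, W=0, U=1, X=2) weight 1/1760
  (Y=2, V=1, Z=0, W=0, U=2, X=2) weight 1/1760
  (Y=2, V=1, Z=0, W=0, U=3, X=1) weight 3/8800
  (Y=2, V=1, Z=0, W=1, U=0, X=2) weight 1/1760
  (Y=2, V=1, Z=0, W=1, U=1, X=2) weight 1/1760
  (Y=2, V=1, Z=0, W=1, U=2, X=2) weight 1/1760
  (Y=2, V=1, Z=0, W=1, U=3, X=1) weight 3/8800
  … 376 more
Group by U:
  weight(U=0) = 29/312
  weight(U=1) = 25/312
  weight(U=2) = 25/312
  weight(U=3) = 5/104
Total weight = 29/312 + 25/312 + 25/312 + 5/104 = 47/156
P(U=0 | obs) = 29/312 / 47/156 = 29/94
P(U=1 | obs) = 25/312 / 47/156 = 25/94
P(U=2 | obs) = 25/312 / 47/156 = 25/94
P(U=3 | obs) = 5/104 / 47/156 = 15/94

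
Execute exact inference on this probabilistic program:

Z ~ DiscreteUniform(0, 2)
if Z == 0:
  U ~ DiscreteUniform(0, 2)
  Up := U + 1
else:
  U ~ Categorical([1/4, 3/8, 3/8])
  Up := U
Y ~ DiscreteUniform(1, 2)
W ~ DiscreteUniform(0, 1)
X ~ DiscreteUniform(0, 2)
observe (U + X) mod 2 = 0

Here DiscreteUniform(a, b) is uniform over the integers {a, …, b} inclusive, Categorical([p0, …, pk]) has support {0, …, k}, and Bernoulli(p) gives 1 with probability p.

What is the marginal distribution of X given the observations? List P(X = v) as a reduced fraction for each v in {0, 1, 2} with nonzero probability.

Enumerate traces; 60 have nonzero weight after conditioning:
  (Z=0, U=0, Y=1, W=0, X=0) weight 1/108
  (Z=0, U=0, Y=1, W=0, X=2) weight 1/108
  (Z=0, U=0, Y=1, W=1, X=0) weight 1/108
  (Z=0, U=0, Y=1, W=1, X=2) weight 1/108
  (Z=0, U=0, Y=2, W=0, X=0) weight 1/108
  (Z=0, U=0, Y=2, W=0, X=2) weight 1/108
  (Z=0, U=0, Y=2, W=1, X=0) weight 1/108
  (Z=0, U=0, Y=2, W=1, X=2) weight 1/108
  (Z=0, U=1, Y=1, W=0, X=1) weight 1/108
  … 51 more
Group by X:
  weight(X=0) = 23/108
  weight(X=1) = 13/108
  weight(X=2) = 23/108
Total weight = 23/108 + 13/108 + 23/108 = 59/108
P(X=0 | obs) = 23/108 / 59/108 = 23/59
P(X=1 | obs) = 13/108 / 59/108 = 13/59
P(X=2 | obs) = 23/108 / 59/108 = 23/59

P(X=0) = 23/59, P(X=1) = 13/59, P(X=2) = 23/59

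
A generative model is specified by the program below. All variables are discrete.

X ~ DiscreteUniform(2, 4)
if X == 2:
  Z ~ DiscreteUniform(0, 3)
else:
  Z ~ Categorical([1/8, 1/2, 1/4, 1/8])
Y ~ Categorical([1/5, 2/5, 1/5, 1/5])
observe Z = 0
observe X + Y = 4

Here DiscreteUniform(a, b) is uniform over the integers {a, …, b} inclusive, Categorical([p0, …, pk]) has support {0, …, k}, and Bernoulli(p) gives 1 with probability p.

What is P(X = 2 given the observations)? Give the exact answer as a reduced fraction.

P(X = 2 | obs) = 2/5

Enumerate traces; 3 have nonzero weight after conditioning:
  (X=2, Z=0, Y=2) weight 1/60
  (X=3, Z=0, Y=1) weight 1/60
  (X=4, Z=0, Y=0) weight 1/120
Group by X:
  weight(X=2) = 1/60
  weight(X=3) = 1/60
  weight(X=4) = 1/120
Total weight = 1/60 + 1/60 + 1/120 = 1/24
P(X=2 | obs) = 1/60 / 1/24 = 2/5
P(X=3 | obs) = 1/60 / 1/24 = 2/5
P(X=4 | obs) = 1/120 / 1/24 = 1/5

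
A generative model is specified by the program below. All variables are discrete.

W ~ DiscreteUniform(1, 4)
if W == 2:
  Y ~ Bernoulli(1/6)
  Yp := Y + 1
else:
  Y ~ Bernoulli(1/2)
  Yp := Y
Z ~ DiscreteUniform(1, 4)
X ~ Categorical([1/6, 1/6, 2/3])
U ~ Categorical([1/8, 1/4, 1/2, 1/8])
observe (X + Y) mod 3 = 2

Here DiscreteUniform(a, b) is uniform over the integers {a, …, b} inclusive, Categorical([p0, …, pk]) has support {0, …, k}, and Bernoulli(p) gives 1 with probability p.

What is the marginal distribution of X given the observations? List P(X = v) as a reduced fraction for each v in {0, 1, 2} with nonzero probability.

Enumerate traces; 128 have nonzero weight after conditioning:
  (W=1, Y=0, Z=1, X=2, U=0) weight 1/384
  (W=1, Y=0, Z=1, X=2, U=1) weight 1/192
  (W=1, Y=0, Z=1, X=2, U=2) weight 1/96
  (W=1, Y=0, Z=1, X=2, U=3) weight 1/384
  (W=1, Y=0, Z=2, X=2, U=0) weight 1/384
  (W=1, Y=0, Z=2, X=2, U=1) weight 1/192
  (W=1, Y=0, Z=2, X=2, U=2) weight 1/96
  (W=1, Y=0, Z=2, X=2, U=3) weight 1/384
  (W=1, Y=1, Z=1, X=1, U=0) weight 1/1536
  … 119 more
Group by X:
  weight(X=1) = 5/72
  weight(X=2) = 7/18
Total weight = 5/72 + 7/18 = 11/24
P(X=1 | obs) = 5/72 / 11/24 = 5/33
P(X=2 | obs) = 7/18 / 11/24 = 28/33

P(X=1) = 5/33, P(X=2) = 28/33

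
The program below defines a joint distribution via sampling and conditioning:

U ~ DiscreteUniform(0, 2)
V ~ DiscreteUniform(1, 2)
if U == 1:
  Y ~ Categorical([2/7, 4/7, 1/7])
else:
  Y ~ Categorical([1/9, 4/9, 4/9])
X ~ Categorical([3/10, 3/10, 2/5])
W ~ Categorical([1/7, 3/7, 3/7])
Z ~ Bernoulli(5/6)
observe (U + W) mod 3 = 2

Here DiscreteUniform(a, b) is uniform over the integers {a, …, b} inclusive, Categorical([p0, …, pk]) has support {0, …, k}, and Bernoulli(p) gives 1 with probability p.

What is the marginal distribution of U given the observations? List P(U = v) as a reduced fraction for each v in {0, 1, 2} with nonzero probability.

Enumerate traces; 108 have nonzero weight after conditioning:
  (U=0, V=1, Y=0, X=0, W=2, Z=0) weight 1/2520
  (U=0, V=1, Y=0, X=0, W=2, Z=1) weight 1/504
  (U=0, V=1, Y=0, X=1, W=2, Z=0) weight 1/2520
  (U=0, V=1, Y=0, X=1, W=2, Z=1) weight 1/504
  (U=0, V=1, Y=0, X=2, W=2, Z=0) weight 1/1890
  (U=0, V=1, Y=0, X=2, W=2, Z=1) weight 1/378
  (U=0, V=1, Y=1, X=0, W=2, Z=0) weight 1/630
  (U=0, V=1, Y=1, X=0, W=2, Z=1) weight 1/126
  (U=1, V=1, Y=0, X=0, W=1, Z=0) weight 1/980
  (U=2, V=1, Y=0, X=0, W=0, Z=0) weight 1/7560
  … 98 more
Group by U:
  weight(U=0) = 1/7
  weight(U=1) = 1/7
  weight(U=2) = 1/21
Total weight = 1/7 + 1/7 + 1/21 = 1/3
P(U=0 | obs) = 1/7 / 1/3 = 3/7
P(U=1 | obs) = 1/7 / 1/3 = 3/7
P(U=2 | obs) = 1/21 / 1/3 = 1/7

P(U=0) = 3/7, P(U=1) = 3/7, P(U=2) = 1/7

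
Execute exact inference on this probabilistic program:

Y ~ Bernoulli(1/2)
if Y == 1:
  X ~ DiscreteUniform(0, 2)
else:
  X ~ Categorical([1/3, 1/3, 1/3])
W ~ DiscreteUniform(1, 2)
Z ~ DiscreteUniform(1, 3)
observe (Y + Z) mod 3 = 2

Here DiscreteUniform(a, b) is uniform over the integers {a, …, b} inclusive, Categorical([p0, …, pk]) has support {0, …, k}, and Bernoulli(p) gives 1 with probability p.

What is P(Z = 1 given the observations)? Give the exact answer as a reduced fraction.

Enumerate traces; 12 have nonzero weight after conditioning:
  (Y=0, X=0, W=1, Z=2) weight 1/36
  (Y=0, X=0, W=2, Z=2) weight 1/36
  (Y=0, X=1, W=1, Z=2) weight 1/36
  (Y=0, X=1, W=2, Z=2) weight 1/36
  (Y=0, X=2, W=1, Z=2) weight 1/36
  (Y=0, X=2, W=2, Z=2) weight 1/36
  (Y=1, X=0, W=1, Z=1) weight 1/36
  (Y=1, X=0, W=2, Z=1) weight 1/36
  … 4 more
Group by Z:
  weight(Z=1) = 1/6
  weight(Z=2) = 1/6
Total weight = 1/6 + 1/6 = 1/3
P(Z=1 | obs) = 1/6 / 1/3 = 1/2
P(Z=2 | obs) = 1/6 / 1/3 = 1/2

P(Z = 1 | obs) = 1/2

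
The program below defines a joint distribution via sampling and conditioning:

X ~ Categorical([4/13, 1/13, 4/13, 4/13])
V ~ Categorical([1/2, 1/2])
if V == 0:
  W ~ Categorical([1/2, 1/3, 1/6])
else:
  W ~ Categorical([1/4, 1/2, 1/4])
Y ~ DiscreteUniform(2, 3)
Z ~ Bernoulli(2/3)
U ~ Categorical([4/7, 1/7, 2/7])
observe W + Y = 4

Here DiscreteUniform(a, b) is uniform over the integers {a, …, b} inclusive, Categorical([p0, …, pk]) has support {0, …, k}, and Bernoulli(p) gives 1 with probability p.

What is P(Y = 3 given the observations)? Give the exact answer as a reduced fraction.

P(Y = 3 | obs) = 2/3

Enumerate traces; 96 have nonzero weight after conditioning:
  (X=0, V=0, W=1, Y=3, Z=0, U=0) weight 4/819
  (X=0, V=0, W=1, Y=3, Z=0, U=1) weight 1/819
  (X=0, V=0, W=1, Y=3, Z=0, U=2) weight 2/819
  (X=0, V=0, W=1, Y=3, Z=1, U=0) weight 8/819
  (X=0, V=0, W=1, Y=3, Z=1, U=1) weight 2/819
  (X=0, V=0, W=1, Y=3, Z=1, U=2) weight 4/819
  (X=0, V=0, W=2, Y=2, Z=0, U=0) weight 2/819
  (X=0, V=0, W=2, Y=2, Z=0, U=1) weight 1/1638
  … 88 more
Group by Y:
  weight(Y=2) = 5/48
  weight(Y=3) = 5/24
Total weight = 5/48 + 5/24 = 5/16
P(Y=2 | obs) = 5/48 / 5/16 = 1/3
P(Y=3 | obs) = 5/24 / 5/16 = 2/3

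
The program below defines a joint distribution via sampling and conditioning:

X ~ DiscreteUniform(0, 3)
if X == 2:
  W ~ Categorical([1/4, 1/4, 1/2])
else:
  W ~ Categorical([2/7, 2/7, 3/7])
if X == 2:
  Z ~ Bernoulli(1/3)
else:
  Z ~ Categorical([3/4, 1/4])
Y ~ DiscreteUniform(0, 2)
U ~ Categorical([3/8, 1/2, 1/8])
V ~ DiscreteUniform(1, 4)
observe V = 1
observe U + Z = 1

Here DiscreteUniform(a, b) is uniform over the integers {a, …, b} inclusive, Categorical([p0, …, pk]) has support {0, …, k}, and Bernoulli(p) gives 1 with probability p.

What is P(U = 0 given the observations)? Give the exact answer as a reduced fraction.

P(U = 0 | obs) = 39/179

Enumerate traces; 72 have nonzero weight after conditioning:
  (X=0, W=0, Z=0, Y=0, U=1, V=1) weight 1/448
  (X=0, W=0, Z=0, Y=1, U=1, V=1) weight 1/448
  (X=0, W=0, Z=0, Y=2, U=1, V=1) weight 1/448
  (X=0, W=0, Z=1, Y=0, U=0, V=1) weight 1/1792
  (X=0, W=0, Z=1, Y=1, U=0, V=1) weight 1/1792
  (X=0, W=0, Z=1, Y=2, U=0, V=1) weight 1/1792
  (X=0, W=1, Z=0, Y=0, U=1, V=1) weight 1/448
  (X=0, W=1, Z=0, Y=1, U=1, V=1) weight 1/448
  … 64 more
Group by U:
  weight(U=0) = 13/512
  weight(U=1) = 35/384
Total weight = 13/512 + 35/384 = 179/1536
P(U=0 | obs) = 13/512 / 179/1536 = 39/179
P(U=1 | obs) = 35/384 / 179/1536 = 140/179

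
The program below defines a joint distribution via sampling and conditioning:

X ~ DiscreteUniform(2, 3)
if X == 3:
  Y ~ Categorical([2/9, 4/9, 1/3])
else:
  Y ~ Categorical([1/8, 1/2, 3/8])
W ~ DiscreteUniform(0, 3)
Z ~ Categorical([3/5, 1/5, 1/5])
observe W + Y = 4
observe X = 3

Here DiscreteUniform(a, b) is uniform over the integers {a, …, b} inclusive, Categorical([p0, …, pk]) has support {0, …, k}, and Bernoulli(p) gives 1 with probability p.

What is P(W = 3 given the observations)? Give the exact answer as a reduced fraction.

P(W = 3 | obs) = 4/7

Enumerate traces; 6 have nonzero weight after conditioning:
  (X=3, Y=1, W=3, Z=0) weight 1/30
  (X=3, Y=1, W=3, Z=1) weight 1/90
  (X=3, Y=1, W=3, Z=2) weight 1/90
  (X=3, Y=2, W=2, Z=0) weight 1/40
  (X=3, Y=2, W=2, Z=1) weight 1/120
  (X=3, Y=2, W=2, Z=2) weight 1/120
Group by W:
  weight(W=2) = 1/24
  weight(W=3) = 1/18
Total weight = 1/24 + 1/18 = 7/72
P(W=2 | obs) = 1/24 / 7/72 = 3/7
P(W=3 | obs) = 1/18 / 7/72 = 4/7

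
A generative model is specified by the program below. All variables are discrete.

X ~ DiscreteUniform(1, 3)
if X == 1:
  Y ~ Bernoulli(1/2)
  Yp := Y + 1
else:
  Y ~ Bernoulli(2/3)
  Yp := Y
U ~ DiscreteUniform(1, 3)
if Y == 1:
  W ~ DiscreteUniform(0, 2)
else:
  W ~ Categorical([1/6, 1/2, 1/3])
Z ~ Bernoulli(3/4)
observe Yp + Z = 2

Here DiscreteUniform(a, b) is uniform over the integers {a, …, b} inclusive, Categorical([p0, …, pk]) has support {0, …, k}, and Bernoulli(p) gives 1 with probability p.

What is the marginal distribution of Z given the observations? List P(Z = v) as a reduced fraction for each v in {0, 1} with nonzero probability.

P(Z=0) = 1/12, P(Z=1) = 11/12

Enumerate traces; 36 have nonzero weight after conditioning:
  (X=1, Y=0, U=1, W=0, Z=1) weight 1/144
  (X=1, Y=0, U=1, W=1, Z=1) weight 1/48
  (X=1, Y=0, U=1, W=2, Z=1) weight 1/72
  (X=1, Y=0, U=2, W=0, Z=1) weight 1/144
  (X=1, Y=0, U=2, W=1, Z=1) weight 1/48
  (X=1, Y=0, U=2, W=2, Z=1) weight 1/72
  (X=1, Y=0, U=3, W=0, Z=1) weight 1/144
  (X=1, Y=0, U=3, W=1, Z=1) weight 1/48
  (X=1, Y=1, U=1, W=0, Z=0) weight 1/216
  … 27 more
Group by Z:
  weight(Z=0) = 1/24
  weight(Z=1) = 11/24
Total weight = 1/24 + 11/24 = 1/2
P(Z=0 | obs) = 1/24 / 1/2 = 1/12
P(Z=1 | obs) = 11/24 / 1/2 = 11/12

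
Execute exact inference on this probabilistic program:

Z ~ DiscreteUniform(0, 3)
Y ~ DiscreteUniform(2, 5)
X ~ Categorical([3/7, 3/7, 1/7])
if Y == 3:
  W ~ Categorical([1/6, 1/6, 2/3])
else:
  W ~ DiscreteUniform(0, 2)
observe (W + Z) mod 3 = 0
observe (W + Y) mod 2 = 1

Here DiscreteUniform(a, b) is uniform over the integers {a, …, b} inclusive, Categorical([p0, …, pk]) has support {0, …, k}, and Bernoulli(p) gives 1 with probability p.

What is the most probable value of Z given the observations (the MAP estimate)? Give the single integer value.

Enumerate traces; 24 have nonzero weight after conditioning:
  (Z=0, Y=3, X=0, W=0) weight 1/224
  (Z=0, Y=3, X=1, W=0) weight 1/224
  (Z=0, Y=3, X=2, W=0) weight 1/672
  (Z=0, Y=5, X=0, W=0) weight 1/112
  (Z=0, Y=5, X=1, W=0) weight 1/112
  (Z=0, Y=5, X=2, W=0) weight 1/336
  (Z=1, Y=3, X=0, W=2) weight 1/56
  (Z=1, Y=3, X=1, W=2) weight 1/56
  (Z=2, Y=2, X=0, W=1) weight 1/112
  (Z=3, Y=3, X=0, W=0) weight 1/224
  … 14 more
Group by Z:
  weight(Z=0) = 1/32
  weight(Z=1) = 1/16
  weight(Z=2) = 1/24
  weight(Z=3) = 1/32
Total weight = 1/32 + 1/16 + 1/24 + 1/32 = 1/6
P(Z=0 | obs) = 1/32 / 1/6 = 3/16
P(Z=1 | obs) = 1/16 / 1/6 = 3/8
P(Z=2 | obs) = 1/24 / 1/6 = 1/4
P(Z=3 | obs) = 1/32 / 1/6 = 3/16
argmax = 1

argmax_v P(Z = v | obs) = 1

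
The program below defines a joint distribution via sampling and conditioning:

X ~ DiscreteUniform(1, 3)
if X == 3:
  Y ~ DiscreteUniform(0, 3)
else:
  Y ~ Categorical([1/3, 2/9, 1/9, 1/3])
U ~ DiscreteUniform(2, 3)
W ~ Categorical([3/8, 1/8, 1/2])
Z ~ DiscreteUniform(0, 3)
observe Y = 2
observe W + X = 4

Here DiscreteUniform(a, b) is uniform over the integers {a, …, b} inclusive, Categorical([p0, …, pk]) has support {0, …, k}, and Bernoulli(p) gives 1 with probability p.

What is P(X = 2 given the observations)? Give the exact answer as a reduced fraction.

P(X = 2 | obs) = 16/25

Enumerate traces; 16 have nonzero weight after conditioning:
  (X=2, Y=2, U=2, W=2, Z=0) weight 1/432
  (X=2, Y=2, U=2, W=2, Z=1) weight 1/432
  (X=2, Y=2, U=2, W=2, Z=2) weight 1/432
  (X=2, Y=2, U=2, W=2, Z=3) weight 1/432
  (X=2, Y=2, U=3, W=2, Z=0) weight 1/432
  (X=2, Y=2, U=3, W=2, Z=1) weight 1/432
  (X=2, Y=2, U=3, W=2, Z=2) weight 1/432
  (X=2, Y=2, U=3, W=2, Z=3) weight 1/432
  (X=3, Y=2, U=2, W=1, Z=0) weight 1/768
  … 7 more
Group by X:
  weight(X=2) = 1/54
  weight(X=3) = 1/96
Total weight = 1/54 + 1/96 = 25/864
P(X=2 | obs) = 1/54 / 25/864 = 16/25
P(X=3 | obs) = 1/96 / 25/864 = 9/25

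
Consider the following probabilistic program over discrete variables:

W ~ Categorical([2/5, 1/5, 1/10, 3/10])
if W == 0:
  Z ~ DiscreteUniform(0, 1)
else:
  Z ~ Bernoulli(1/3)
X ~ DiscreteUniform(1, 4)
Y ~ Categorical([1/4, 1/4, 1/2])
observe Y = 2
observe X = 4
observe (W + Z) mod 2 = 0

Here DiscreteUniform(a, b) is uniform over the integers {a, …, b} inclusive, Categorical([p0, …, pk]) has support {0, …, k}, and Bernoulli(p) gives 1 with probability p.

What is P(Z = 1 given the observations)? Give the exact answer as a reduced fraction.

Enumerate traces; 4 have nonzero weight after conditioning:
  (W=0, Z=0, X=4, Y=2) weight 1/40
  (W=1, Z=1, X=4, Y=2) weight 1/120
  (W=2, Z=0, X=4, Y=2) weight 1/120
  (W=3, Z=1, X=4, Y=2) weight 1/80
Group by Z:
  weight(Z=0) = 1/30
  weight(Z=1) = 1/48
Total weight = 1/30 + 1/48 = 13/240
P(Z=0 | obs) = 1/30 / 13/240 = 8/13
P(Z=1 | obs) = 1/48 / 13/240 = 5/13

P(Z = 1 | obs) = 5/13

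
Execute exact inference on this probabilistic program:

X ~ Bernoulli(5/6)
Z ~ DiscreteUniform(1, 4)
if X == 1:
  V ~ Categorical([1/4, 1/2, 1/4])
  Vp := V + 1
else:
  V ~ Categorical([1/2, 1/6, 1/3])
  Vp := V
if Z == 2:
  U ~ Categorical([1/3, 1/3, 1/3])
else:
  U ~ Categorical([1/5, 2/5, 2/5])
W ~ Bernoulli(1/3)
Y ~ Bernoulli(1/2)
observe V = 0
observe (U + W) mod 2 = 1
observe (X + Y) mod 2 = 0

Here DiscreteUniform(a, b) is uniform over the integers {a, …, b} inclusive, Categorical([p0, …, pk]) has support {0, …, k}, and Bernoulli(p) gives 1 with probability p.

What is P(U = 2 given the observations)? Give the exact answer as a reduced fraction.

P(U = 2 | obs) = 23/83

Enumerate traces; 24 have nonzero weight after conditioning:
  (X=0, Z=1, V=0, U=0, W=1, Y=0) weight 1/1440
  (X=0, Z=1, V=0, U=1, W=0, Y=0) weight 1/360
  (X=0, Z=1, V=0, U=2, W=1, Y=0) weight 1/720
  (X=0, Z=2, V=0, U=0, W=1, Y=0) weight 1/864
  (X=0, Z=2, V=0, U=1, W=0, Y=0) weight 1/432
  (X=0, Z=2, V=0, U=2, W=1, Y=0) weight 1/864
  (X=0, Z=3, V=0, U=0, W=1, Y=0) weight 1/1440
  (X=0, Z=3, V=0, U=1, W=0, Y=0) weight 1/360
  … 16 more
Group by U:
  weight(U=0) = 49/4320
  weight(U=1) = 161/4320
  weight(U=2) = 161/8640
Total weight = 49/4320 + 161/4320 + 161/8640 = 581/8640
P(U=0 | obs) = 49/4320 / 581/8640 = 14/83
P(U=1 | obs) = 161/4320 / 581/8640 = 46/83
P(U=2 | obs) = 161/8640 / 581/8640 = 23/83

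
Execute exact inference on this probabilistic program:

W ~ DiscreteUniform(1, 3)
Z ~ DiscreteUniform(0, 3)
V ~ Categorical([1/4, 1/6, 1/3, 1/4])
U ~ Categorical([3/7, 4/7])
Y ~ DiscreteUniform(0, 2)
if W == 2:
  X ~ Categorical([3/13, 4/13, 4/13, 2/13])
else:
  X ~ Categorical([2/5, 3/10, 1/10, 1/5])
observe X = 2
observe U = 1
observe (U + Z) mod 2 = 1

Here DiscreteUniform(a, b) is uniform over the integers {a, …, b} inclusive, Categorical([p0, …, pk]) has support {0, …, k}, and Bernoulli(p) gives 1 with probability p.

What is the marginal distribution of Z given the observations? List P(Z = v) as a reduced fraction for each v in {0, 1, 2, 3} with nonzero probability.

Enumerate traces; 72 have nonzero weight after conditioning:
  (W=1, Z=0, V=0, U=1, Y=0, X=2) weight 1/2520
  (W=1, Z=0, V=0, U=1, Y=1, X=2) weight 1/2520
  (W=1, Z=0, V=0, U=1, Y=2, X=2) weight 1/2520
  (W=1, Z=0, V=1, U=1, Y=0, X=2) weight 1/3780
  (W=1, Z=0, V=1, U=1, Y=1, X=2) weight 1/3780
  (W=1, Z=0, V=1, U=1, Y=2, X=2) weight 1/3780
  (W=1, Z=0, V=2, U=1, Y=0, X=2) weight 1/1890
  (W=1, Z=0, V=2, U=1, Y=1, X=2) weight 1/1890
  (W=1, Z=2, V=0, U=1, Y=0, X=2) weight 1/2520
  … 63 more
Group by Z:
  weight(Z=0) = 11/455
  weight(Z=2) = 11/455
Total weight = 11/455 + 11/455 = 22/455
P(Z=0 | obs) = 11/455 / 22/455 = 1/2
P(Z=2 | obs) = 11/455 / 22/455 = 1/2

P(Z=0) = 1/2, P(Z=2) = 1/2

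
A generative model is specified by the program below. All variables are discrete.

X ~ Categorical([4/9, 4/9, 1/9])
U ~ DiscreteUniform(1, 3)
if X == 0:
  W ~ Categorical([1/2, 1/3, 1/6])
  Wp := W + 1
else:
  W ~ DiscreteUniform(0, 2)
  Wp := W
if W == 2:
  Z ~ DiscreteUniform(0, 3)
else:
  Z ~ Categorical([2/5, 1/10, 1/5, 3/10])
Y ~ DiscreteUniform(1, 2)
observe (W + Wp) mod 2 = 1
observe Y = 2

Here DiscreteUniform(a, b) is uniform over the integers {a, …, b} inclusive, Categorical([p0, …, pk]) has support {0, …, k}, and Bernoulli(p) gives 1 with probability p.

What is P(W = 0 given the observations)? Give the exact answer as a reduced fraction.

P(W = 0 | obs) = 1/2

Enumerate traces; 36 have nonzero weight after conditioning:
  (X=0, U=1, W=0, Z=0, Y=2) weight 2/135
  (X=0, U=1, W=0, Z=1, Y=2) weight 1/270
  (X=0, U=1, W=0, Z=2, Y=2) weight 1/135
  (X=0, U=1, W=0, Z=3, Y=2) weight 1/90
  (X=0, U=1, W=1, Z=0, Y=2) weight 4/405
  (X=0, U=1, W=1, Z=1, Y=2) weight 1/405
  (X=0, U=1, W=1, Z=2, Y=2) weight 2/405
  (X=0, U=1, W=1, Z=3, Y=2) weight 1/135
  (X=0, U=1, W=2, Z=0, Y=2) weight 1/324
  … 27 more
Group by W:
  weight(W=0) = 1/9
  weight(W=1) = 2/27
  weight(W=2) = 1/27
Total weight = 1/9 + 2/27 + 1/27 = 2/9
P(W=0 | obs) = 1/9 / 2/9 = 1/2
P(W=1 | obs) = 2/27 / 2/9 = 1/3
P(W=2 | obs) = 1/27 / 2/9 = 1/6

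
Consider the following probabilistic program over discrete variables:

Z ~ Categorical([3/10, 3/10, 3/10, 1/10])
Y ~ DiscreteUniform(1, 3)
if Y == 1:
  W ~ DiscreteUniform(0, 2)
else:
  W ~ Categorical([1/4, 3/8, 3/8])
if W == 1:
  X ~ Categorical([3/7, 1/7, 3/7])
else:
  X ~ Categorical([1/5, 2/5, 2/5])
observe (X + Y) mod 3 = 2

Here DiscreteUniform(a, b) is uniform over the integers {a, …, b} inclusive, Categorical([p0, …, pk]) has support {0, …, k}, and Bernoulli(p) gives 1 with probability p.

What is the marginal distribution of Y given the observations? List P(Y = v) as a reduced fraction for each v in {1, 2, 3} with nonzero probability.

Enumerate traces; 36 have nonzero weight after conditioning:
  (Z=0, Y=1, W=0, X=1) weight 1/75
  (Z=0, Y=1, W=1, X=1) weight 1/210
  (Z=0, Y=1, W=2, X=1) weight 1/75
  (Z=0, Y=2, W=0, X=0) weight 1/200
  (Z=0, Y=2, W=1, X=0) weight 9/560
  (Z=0, Y=2, W=2, X=0) weight 3/400
  (Z=0, Y=3, W=0, X=2) weight 1/100
  (Z=0, Y=3, W=1, X=2) weight 9/560
  … 28 more
Group by Y:
  weight(Y=1) = 11/105
  weight(Y=2) = 2/21
  weight(Y=3) = 23/168
Total weight = 11/105 + 2/21 + 23/168 = 283/840
P(Y=1 | obs) = 11/105 / 283/840 = 88/283
P(Y=2 | obs) = 2/21 / 283/840 = 80/283
P(Y=3 | obs) = 23/168 / 283/840 = 115/283

P(Y=1) = 88/283, P(Y=2) = 80/283, P(Y=3) = 115/283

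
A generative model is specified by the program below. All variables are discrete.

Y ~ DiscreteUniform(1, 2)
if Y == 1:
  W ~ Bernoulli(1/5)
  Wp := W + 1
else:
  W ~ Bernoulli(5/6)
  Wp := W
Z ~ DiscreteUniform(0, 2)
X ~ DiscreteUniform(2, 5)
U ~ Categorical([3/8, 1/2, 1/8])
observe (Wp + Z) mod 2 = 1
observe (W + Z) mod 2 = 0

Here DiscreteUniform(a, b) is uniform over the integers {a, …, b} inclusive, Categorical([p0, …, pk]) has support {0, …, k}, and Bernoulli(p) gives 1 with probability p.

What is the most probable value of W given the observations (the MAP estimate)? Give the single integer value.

argmax_v P(W = v | obs) = 0

Enumerate traces; 36 have nonzero weight after conditioning:
  (Y=1, W=0, Z=0, X=2, U=0) weight 1/80
  (Y=1, W=0, Z=0, X=2, U=1) weight 1/60
  (Y=1, W=0, Z=0, X=2, U=2) weight 1/240
  (Y=1, W=0, Z=0, X=3, U=0) weight 1/80
  (Y=1, W=0, Z=0, X=3, U=1) weight 1/60
  (Y=1, W=0, Z=0, X=3, U=2) weight 1/240
  (Y=1, W=0, Z=0, X=4, U=0) weight 1/80
  (Y=1, W=0, Z=0, X=4, U=1) weight 1/60
  (Y=1, W=1, Z=1, X=2, U=0) weight 1/320
  … 27 more
Group by W:
  weight(W=0) = 4/15
  weight(W=1) = 1/30
Total weight = 4/15 + 1/30 = 3/10
P(W=0 | obs) = 4/15 / 3/10 = 8/9
P(W=1 | obs) = 1/30 / 3/10 = 1/9
argmax = 0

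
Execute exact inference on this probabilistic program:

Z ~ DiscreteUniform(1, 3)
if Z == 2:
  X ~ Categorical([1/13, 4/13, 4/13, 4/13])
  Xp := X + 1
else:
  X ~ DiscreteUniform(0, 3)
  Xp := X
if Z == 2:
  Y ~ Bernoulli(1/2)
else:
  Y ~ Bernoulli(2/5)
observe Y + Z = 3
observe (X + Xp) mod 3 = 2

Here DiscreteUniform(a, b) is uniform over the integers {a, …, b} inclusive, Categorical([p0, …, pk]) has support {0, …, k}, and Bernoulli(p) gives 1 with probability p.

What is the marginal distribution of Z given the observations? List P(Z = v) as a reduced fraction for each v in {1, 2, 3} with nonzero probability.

Enumerate traces; 2 have nonzero weight after conditioning:
  (Z=2, X=2, Y=1) weight 2/39
  (Z=3, X=1, Y=0) weight 1/20
Group by Z:
  weight(Z=2) = 2/39
  weight(Z=3) = 1/20
Total weight = 2/39 + 1/20 = 79/780
P(Z=2 | obs) = 2/39 / 79/780 = 40/79
P(Z=3 | obs) = 1/20 / 79/780 = 39/79

P(Z=2) = 40/79, P(Z=3) = 39/79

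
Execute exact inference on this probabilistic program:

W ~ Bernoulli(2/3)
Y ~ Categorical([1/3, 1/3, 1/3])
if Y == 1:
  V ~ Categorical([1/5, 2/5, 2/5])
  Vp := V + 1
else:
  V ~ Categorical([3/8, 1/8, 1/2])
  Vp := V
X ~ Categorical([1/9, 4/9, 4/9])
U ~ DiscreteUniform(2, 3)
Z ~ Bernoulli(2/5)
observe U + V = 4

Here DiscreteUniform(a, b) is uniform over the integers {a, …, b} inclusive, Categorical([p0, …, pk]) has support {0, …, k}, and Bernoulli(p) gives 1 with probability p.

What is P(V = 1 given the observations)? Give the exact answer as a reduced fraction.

Enumerate traces; 72 have nonzero weight after conditioning:
  (W=0, Y=0, V=1, X=0, U=3, Z=0) weight 1/2160
  (W=0, Y=0, V=1, X=0, U=3, Z=1) weight 1/3240
  (W=0, Y=0, V=1, X=1, U=3, Z=0) weight 1/540
  (W=0, Y=0, V=1, X=1, U=3, Z=1) weight 1/810
  (W=0, Y=0, V=1, X=2, U=3, Z=0) weight 1/540
  (W=0, Y=0, V=1, X=2, U=3, Z=1) weight 1/810
  (W=0, Y=0, V=2, X=0, U=2, Z=0) weight 1/540
  (W=0, Y=0, V=2, X=0, U=2, Z=1) weight 1/810
  … 64 more
Group by V:
  weight(V=1) = 13/120
  weight(V=2) = 7/30
Total weight = 13/120 + 7/30 = 41/120
P(V=1 | obs) = 13/120 / 41/120 = 13/41
P(V=2 | obs) = 7/30 / 41/120 = 28/41

P(V = 1 | obs) = 13/41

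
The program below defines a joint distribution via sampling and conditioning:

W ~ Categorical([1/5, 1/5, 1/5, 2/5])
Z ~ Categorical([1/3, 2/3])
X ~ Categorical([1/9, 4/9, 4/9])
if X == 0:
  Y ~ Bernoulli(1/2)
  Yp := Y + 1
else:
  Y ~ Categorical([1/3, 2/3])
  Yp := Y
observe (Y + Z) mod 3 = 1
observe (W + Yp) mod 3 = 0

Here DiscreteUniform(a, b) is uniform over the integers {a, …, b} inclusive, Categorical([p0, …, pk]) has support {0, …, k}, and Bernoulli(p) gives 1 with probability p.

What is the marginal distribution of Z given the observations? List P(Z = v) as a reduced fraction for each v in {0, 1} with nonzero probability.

P(Z=0) = 35/137, P(Z=1) = 102/137

Enumerate traces; 8 have nonzero weight after conditioning:
  (W=0, Z=1, X=1, Y=0) weight 8/405
  (W=0, Z=1, X=2, Y=0) weight 8/405
  (W=1, Z=0, X=0, Y=1) weight 1/270
  (W=2, Z=0, X=1, Y=1) weight 8/405
  (W=2, Z=0, X=2, Y=1) weight 8/405
  (W=2, Z=1, X=0, Y=0) weight 1/135
  (W=3, Z=1, X=1, Y=0) weight 16/405
  (W=3, Z=1, X=2, Y=0) weight 16/405
Group by Z:
  weight(Z=0) = 7/162
  weight(Z=1) = 17/135
Total weight = 7/162 + 17/135 = 137/810
P(Z=0 | obs) = 7/162 / 137/810 = 35/137
P(Z=1 | obs) = 17/135 / 137/810 = 102/137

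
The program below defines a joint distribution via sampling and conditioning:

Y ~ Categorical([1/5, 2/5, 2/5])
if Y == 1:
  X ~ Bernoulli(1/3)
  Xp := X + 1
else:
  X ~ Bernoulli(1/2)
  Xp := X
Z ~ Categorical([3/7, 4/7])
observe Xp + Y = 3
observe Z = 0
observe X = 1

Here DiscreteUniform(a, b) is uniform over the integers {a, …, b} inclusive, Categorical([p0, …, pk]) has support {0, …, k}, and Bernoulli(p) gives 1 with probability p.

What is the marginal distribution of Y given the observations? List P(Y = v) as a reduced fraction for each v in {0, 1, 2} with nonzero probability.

P(Y=1) = 2/5, P(Y=2) = 3/5

Enumerate traces; 2 have nonzero weight after conditioning:
  (Y=1, X=1, Z=0) weight 2/35
  (Y=2, X=1, Z=0) weight 3/35
Group by Y:
  weight(Y=1) = 2/35
  weight(Y=2) = 3/35
Total weight = 2/35 + 3/35 = 1/7
P(Y=1 | obs) = 2/35 / 1/7 = 2/5
P(Y=2 | obs) = 3/35 / 1/7 = 3/5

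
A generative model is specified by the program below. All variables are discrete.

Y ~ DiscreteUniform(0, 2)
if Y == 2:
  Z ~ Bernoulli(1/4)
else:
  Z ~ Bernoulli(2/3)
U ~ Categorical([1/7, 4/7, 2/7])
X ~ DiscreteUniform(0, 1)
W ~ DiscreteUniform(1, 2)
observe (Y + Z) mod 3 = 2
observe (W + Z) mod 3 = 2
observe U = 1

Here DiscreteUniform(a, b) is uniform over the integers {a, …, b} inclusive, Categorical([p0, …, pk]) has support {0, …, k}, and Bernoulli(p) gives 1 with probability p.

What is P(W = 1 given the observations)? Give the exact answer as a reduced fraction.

Enumerate traces; 4 have nonzero weight after conditioning:
  (Y=1, Z=1, U=1, X=0, W=1) weight 2/63
  (Y=1, Z=1, U=1, X=1, W=1) weight 2/63
  (Y=2, Z=0, U=1, X=0, W=2) weight 1/28
  (Y=2, Z=0, U=1, X=1, W=2) weight 1/28
Group by W:
  weight(W=1) = 4/63
  weight(W=2) = 1/14
Total weight = 4/63 + 1/14 = 17/126
P(W=1 | obs) = 4/63 / 17/126 = 8/17
P(W=2 | obs) = 1/14 / 17/126 = 9/17

P(W = 1 | obs) = 8/17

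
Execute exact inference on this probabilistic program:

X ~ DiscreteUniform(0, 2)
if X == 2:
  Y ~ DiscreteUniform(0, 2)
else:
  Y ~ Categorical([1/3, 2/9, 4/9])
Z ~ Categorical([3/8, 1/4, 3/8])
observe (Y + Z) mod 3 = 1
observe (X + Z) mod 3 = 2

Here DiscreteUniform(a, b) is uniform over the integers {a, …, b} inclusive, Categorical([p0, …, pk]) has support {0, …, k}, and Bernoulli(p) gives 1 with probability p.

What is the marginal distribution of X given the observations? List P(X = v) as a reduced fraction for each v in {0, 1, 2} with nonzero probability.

Enumerate traces; 3 have nonzero weight after conditioning:
  (X=0, Y=2, Z=2) weight 1/18
  (X=1, Y=0, Z=1) weight 1/36
  (X=2, Y=1, Z=0) weight 1/24
Group by X:
  weight(X=0) = 1/18
  weight(X=1) = 1/36
  weight(X=2) = 1/24
Total weight = 1/18 + 1/36 + 1/24 = 1/8
P(X=0 | obs) = 1/18 / 1/8 = 4/9
P(X=1 | obs) = 1/36 / 1/8 = 2/9
P(X=2 | obs) = 1/24 / 1/8 = 1/3

P(X=0) = 4/9, P(X=1) = 2/9, P(X=2) = 1/3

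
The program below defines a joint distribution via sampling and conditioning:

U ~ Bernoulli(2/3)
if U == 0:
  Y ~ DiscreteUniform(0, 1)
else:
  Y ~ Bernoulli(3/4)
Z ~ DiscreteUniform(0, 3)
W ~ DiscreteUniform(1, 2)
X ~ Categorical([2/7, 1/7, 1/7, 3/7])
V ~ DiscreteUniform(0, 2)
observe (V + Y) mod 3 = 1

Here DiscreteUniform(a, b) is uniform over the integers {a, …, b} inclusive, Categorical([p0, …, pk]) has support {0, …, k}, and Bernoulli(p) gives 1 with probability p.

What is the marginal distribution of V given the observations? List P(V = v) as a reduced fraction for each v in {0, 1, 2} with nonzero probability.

P(V=0) = 2/3, P(V=1) = 1/3

Enumerate traces; 128 have nonzero weight after conditioning:
  (U=0, Y=0, Z=0, W=1, X=0, V=1) weight 1/504
  (U=0, Y=0, Z=0, W=1, X=1, V=1) weight 1/1008
  (U=0, Y=0, Z=0, W=1, X=2, V=1) weight 1/1008
  (U=0, Y=0, Z=0, W=1, X=3, V=1) weight 1/336
  (U=0, Y=0, Z=0, W=2, X=0, V=1) weight 1/504
  (U=0, Y=0, Z=0, W=2, X=1, V=1) weight 1/1008
  (U=0, Y=0, Z=0, W=2, X=2, V=1) weight 1/1008
  (U=0, Y=0, Z=0, W=2, X=3, V=1) weight 1/336
  (U=0, Y=1, Z=0, W=1, X=0, V=0) weight 1/504
  … 119 more
Group by V:
  weight(V=0) = 2/9
  weight(V=1) = 1/9
Total weight = 2/9 + 1/9 = 1/3
P(V=0 | obs) = 2/9 / 1/3 = 2/3
P(V=1 | obs) = 1/9 / 1/3 = 1/3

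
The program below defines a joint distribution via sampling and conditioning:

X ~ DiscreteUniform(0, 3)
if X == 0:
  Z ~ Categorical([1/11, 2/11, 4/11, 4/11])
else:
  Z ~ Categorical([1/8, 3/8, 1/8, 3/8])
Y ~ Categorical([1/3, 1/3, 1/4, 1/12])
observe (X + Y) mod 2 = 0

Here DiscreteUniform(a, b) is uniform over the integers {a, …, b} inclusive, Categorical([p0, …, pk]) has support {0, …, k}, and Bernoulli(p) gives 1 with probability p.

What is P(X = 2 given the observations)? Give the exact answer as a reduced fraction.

P(X = 2 | obs) = 7/24

Enumerate traces; 32 have nonzero weight after conditioning:
  (X=0, Z=0, Y=0) weight 1/132
  (X=0, Z=0, Y=2) weight 1/176
  (X=0, Z=1, Y=0) weight 1/66
  (X=0, Z=1, Y=2) weight 1/88
  (X=0, Z=2, Y=0) weight 1/33
  (X=0, Z=2, Y=2) weight 1/44
  (X=0, Z=3, Y=0) weight 1/33
  (X=0, Z=3, Y=2) weight 1/44
  (X=1, Z=0, Y=1) weight 1/96
  (X=2, Z=0, Y=0) weight 1/96
  … 22 more
Group by X:
  weight(X=0) = 7/48
  weight(X=1) = 5/48
  weight(X=2) = 7/48
  weight(X=3) = 5/48
Total weight = 7/48 + 5/48 + 7/48 + 5/48 = 1/2
P(X=0 | obs) = 7/48 / 1/2 = 7/24
P(X=1 | obs) = 5/48 / 1/2 = 5/24
P(X=2 | obs) = 7/48 / 1/2 = 7/24
P(X=3 | obs) = 5/48 / 1/2 = 5/24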